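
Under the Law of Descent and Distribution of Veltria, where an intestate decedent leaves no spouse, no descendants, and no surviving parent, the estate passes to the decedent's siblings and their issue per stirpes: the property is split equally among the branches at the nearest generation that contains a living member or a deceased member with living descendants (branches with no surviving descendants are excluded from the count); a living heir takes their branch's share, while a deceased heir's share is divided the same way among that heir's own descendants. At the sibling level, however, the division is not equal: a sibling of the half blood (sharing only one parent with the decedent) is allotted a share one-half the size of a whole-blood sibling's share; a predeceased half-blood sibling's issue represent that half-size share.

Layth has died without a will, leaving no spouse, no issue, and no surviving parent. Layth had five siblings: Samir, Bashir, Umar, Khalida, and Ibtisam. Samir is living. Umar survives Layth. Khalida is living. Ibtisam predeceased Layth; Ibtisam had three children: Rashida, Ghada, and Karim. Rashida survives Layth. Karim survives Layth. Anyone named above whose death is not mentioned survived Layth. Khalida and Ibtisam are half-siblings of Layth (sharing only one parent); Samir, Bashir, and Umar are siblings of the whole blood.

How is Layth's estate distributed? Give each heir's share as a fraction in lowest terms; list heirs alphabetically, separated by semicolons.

Bashir 1/4; Ghada 1/24; Karim 1/24; Khalida 1/8; Rashida 1/24; Samir 1/4; Umar 1/4

No spouse, descendants, or parent survives, so the estate passes to Layth's siblings per stirpes.
Half-blood siblings count for one-half the weight of whole-blood siblings at the initial division.
Dividing 1 in proportion to weights (total weight 4): Samir (weight 1) → 1/4; Bashir (weight 1) → 1/4; Umar (weight 1) → 1/4; Khalida (weight 1/2) → 1/8; Ibtisam (weight 1/2) → 1/8.
Samir is living and takes 1/4.
Bashir is living and takes 1/4.
Umar is living and takes 1/4.
Khalida is living and takes 1/8.
Ibtisam predeceased; the 1/8 allotted to Ibtisam's branch passes to Ibtisam's issue by representation.
The 1/8 is divided into 3 equal shares of 1/24 among Rashida, Ghada, Karim.
Rashida is living and takes 1/24.
Ghada is living and takes 1/24.
Karim is living and takes 1/24.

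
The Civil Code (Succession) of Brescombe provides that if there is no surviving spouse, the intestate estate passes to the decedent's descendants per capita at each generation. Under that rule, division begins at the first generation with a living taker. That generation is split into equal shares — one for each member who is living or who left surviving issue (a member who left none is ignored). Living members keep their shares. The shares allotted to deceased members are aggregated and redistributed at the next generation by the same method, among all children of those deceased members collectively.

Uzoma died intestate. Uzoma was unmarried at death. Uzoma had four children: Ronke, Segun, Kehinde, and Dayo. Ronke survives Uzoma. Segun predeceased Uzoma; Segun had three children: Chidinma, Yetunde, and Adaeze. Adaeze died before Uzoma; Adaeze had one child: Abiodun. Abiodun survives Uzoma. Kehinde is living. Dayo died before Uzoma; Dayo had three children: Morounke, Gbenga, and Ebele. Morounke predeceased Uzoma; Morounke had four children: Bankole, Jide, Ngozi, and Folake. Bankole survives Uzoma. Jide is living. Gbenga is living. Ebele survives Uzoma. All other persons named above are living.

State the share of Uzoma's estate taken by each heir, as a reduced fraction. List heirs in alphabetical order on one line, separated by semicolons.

Abiodun 1/30; Bankole 1/30; Chidinma 1/12; Ebele 1/12; Folake 1/30; Gbenga 1/12; Jide 1/30; Kehinde 1/4; Ngozi 1/30; Ronke 1/4; Yetunde 1/12

There is no surviving spouse, so the entire estate passes to Uzoma's descendants per capita at each generation.
At generation 1 (Ronke, Segun, Kehinde, Dayo) there are 4 shares of (1)/4 = 1/4 each.
Living: Ronke and Kehinde — each takes 1/4.
Deceased: Segun and Dayo. Their combined 1/2 is pooled and carried to generation 2.
At generation 2 (Chidinma, Yetunde, Adaeze, Morounke, Gbenga, Ebele) there are 6 shares of (1/2)/6 = 1/12 each.
Living: Chidinma, Yetunde, Gbenga, and Ebele — each takes 1/12.
Deceased: Adaeze and Morounke. Their combined 1/6 is pooled and carried to generation 3.
At generation 3 (Abiodun, Bankole, Jide, Ngozi, Folake) there are 5 shares of (1/6)/5 = 1/30 each.
Living: Abiodun, Bankole, Jide, Ngozi, and Folake — each takes 1/30.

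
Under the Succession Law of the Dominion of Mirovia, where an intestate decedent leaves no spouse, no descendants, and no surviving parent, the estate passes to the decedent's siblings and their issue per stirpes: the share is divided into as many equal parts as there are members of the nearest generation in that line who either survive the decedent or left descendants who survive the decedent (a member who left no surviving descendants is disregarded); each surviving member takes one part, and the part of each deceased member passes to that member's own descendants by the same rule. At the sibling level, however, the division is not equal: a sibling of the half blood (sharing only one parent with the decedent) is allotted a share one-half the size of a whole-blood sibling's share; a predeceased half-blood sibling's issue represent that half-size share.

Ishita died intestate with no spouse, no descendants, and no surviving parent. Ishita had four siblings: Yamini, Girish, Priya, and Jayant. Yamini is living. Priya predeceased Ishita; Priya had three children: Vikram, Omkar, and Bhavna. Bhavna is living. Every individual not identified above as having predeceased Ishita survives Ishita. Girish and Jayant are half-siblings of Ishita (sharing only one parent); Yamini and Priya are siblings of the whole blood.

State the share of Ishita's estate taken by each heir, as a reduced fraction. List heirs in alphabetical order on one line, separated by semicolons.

Bhavna 1/9; Girish 1/6; Jayant 1/6; Omkar 1/9; Vikram 1/9; Yamini 1/3

No spouse, descendants, or parent survives, so the estate passes to Ishita's siblings per stirpes.
Half-blood siblings count for one-half the weight of whole-blood siblings at the initial division.
Dividing 1 in proportion to weights (total weight 3): Yamini (weight 1) → 1/3; Girish (weight 1/2) → 1/6; Priya (weight 1) → 1/3; Jayant (weight 1/2) → 1/6.
Yamini is living and takes 1/3.
Girish is living and takes 1/6.
Priya predeceased; the 1/3 allotted to Priya's branch passes to Priya's issue by representation.
The 1/3 is divided into 3 equal shares of 1/9 among Vikram, Omkar, Bhavna.
Vikram is living and takes 1/9.
Omkar is living and takes 1/9.
Bhavna is living and takes 1/9.
Jayant is living and takes 1/6.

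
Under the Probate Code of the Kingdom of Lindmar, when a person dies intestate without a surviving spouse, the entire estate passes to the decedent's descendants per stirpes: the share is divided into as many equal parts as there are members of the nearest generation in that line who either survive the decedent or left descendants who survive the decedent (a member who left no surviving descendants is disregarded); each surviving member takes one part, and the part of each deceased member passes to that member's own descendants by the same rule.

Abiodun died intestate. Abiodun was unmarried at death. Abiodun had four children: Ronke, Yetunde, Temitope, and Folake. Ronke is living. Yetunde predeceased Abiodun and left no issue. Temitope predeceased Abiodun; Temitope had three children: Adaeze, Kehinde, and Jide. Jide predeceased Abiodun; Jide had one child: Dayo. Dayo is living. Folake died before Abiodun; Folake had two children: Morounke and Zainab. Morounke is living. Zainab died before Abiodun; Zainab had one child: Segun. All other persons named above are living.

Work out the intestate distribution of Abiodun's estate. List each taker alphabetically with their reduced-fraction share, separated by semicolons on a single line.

There is no surviving spouse, so the entire estate passes to Abiodun's descendants per stirpes.
Yetunde left no surviving issue, so that branch lapses and is disregarded.
The estate is divided into 3 equal shares of 1/3 among Ronke, Temitope, Folake.
Ronke is living and takes 1/3.
Temitope predeceased; the 1/3 allotted to Temitope's branch passes to Temitope's issue by representation.
The 1/3 is divided into 3 equal shares of 1/9 among Adaeze, Kehinde, Jide.
Adaeze is living and takes 1/9.
Kehinde is living and takes 1/9.
Jide predeceased; the 1/9 allotted to Jide's branch passes to Jide's issue by representation.
Dayo is the sole taker at this level and receives the full 1/9.
Folake predeceased; the 1/3 allotted to Folake's branch passes to Folake's issue by representation.
The 1/3 is divided into 2 equal shares of 1/6 among Morounke, Zainab.
Morounke is living and takes 1/6.
Zainab predeceased; the 1/6 allotted to Zainab's branch passes to Zainab's issue by representation.
Segun is the sole taker at this level and receives the full 1/6.

Adaeze 1/9; Dayo 1/9; Kehinde 1/9; Morounke 1/6; Ronke 1/3; Segun 1/6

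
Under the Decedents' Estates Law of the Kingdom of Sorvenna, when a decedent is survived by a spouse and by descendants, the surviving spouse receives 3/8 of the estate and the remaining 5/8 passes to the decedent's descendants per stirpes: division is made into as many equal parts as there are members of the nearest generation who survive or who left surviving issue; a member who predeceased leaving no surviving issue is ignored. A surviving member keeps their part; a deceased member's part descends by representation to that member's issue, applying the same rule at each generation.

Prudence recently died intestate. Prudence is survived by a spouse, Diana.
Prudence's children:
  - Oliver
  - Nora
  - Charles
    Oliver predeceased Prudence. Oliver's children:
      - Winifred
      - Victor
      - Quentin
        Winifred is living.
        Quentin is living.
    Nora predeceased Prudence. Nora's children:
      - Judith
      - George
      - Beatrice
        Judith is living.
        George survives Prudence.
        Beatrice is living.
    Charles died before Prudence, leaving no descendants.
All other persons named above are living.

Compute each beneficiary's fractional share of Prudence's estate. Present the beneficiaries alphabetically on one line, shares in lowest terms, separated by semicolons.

Beatrice 5/48; Diana 3/8; George 5/48; Judith 5/48; Quentin 5/48; Victor 5/48; Winifred 5/48

Diana, as surviving spouse, takes 3/8.
The remaining 5/8 passes to Prudence's descendants per stirpes.
Charles left no surviving issue, so that branch lapses and is disregarded.
The 5/8 is divided into 2 equal shares of 5/16 among Oliver, Nora.
Oliver predeceased; the 5/16 allotted to Oliver's branch passes to Oliver's issue by representation.
The 5/16 is divided into 3 equal shares of 5/48 among Winifred, Victor, Quentin.
Winifred is living and takes 5/48.
Victor is living and takes 5/48.
Quentin is living and takes 5/48.
Nora predeceased; the 5/16 allotted to Nora's branch passes to Nora's issue by representation.
The 5/16 is divided into 3 equal shares of 5/48 among Judith, George, Beatrice.
Judith is living and takes 5/48.
George is living and takes 5/48.
Beatrice is living and takes 5/48.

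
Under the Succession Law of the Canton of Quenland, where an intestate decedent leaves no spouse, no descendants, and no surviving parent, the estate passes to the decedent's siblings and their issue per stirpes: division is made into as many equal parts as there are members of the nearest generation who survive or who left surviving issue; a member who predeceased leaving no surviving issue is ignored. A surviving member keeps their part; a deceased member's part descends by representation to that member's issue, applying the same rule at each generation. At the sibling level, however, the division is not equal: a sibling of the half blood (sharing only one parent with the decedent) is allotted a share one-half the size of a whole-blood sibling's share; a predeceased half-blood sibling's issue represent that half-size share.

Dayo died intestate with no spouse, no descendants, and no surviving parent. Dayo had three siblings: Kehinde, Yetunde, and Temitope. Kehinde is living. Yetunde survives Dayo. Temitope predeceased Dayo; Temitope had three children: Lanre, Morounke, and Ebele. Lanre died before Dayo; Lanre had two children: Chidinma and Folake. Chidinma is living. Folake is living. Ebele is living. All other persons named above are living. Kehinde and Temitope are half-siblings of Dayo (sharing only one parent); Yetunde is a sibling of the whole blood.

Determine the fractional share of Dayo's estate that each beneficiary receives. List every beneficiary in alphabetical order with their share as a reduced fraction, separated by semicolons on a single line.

Chidinma 1/24; Ebele 1/12; Folake 1/24; Kehinde 1/4; Morounke 1/12; Yetunde 1/2

No spouse, descendants, or parent survives, so the estate passes to Dayo's siblings per stirpes.
Half-blood siblings count for one-half the weight of whole-blood siblings at the initial division.
Dividing 1 in proportion to weights (total weight 2): Kehinde (weight 1/2) → 1/4; Yetunde (weight 1) → 1/2; Temitope (weight 1/2) → 1/4.
Kehinde is living and takes 1/4.
Yetunde is living and takes 1/2.
Temitope predeceased; the 1/4 allotted to Temitope's branch passes to Temitope's issue by representation.
The 1/4 is divided into 3 equal shares of 1/12 among Lanre, Morounke, Ebele.
Lanre predeceased; the 1/12 allotted to Lanre's branch passes to Lanre's issue by representation.
The 1/12 is divided into 2 equal shares of 1/24 among Chidinma, Folake.
Chidinma is living and takes 1/24.
Folake is living and takes 1/24.
Morounke is living and takes 1/12.
Ebele is living and takes 1/12.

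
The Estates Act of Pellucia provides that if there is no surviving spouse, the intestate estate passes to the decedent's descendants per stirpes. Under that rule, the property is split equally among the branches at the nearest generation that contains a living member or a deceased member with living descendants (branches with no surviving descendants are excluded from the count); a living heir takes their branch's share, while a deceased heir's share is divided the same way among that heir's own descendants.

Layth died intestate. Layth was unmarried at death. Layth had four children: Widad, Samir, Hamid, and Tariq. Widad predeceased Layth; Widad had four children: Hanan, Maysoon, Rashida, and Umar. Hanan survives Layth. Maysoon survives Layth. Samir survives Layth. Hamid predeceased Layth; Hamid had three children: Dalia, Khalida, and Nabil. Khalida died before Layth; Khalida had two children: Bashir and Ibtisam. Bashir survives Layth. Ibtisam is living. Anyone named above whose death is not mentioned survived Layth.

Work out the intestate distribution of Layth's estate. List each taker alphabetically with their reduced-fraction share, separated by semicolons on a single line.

There is no surviving spouse, so the entire estate passes to Layth's descendants per stirpes.
The estate is divided into 4 equal shares of 1/4 among Widad, Samir, Hamid, Tariq.
Widad predeceased; the 1/4 allotted to Widad's branch passes to Widad's issue by representation.
The 1/4 is divided into 4 equal shares of 1/16 among Hanan, Maysoon, Rashida, Umar.
Hanan is living and takes 1/16.
Maysoon is living and takes 1/16.
Rashida is living and takes 1/16.
Umar is living and takes 1/16.
Samir is living and takes 1/4.
Hamid predeceased; the 1/4 allotted to Hamid's branch passes to Hamid's issue by representation.
The 1/4 is divided into 3 equal shares of 1/12 among Dalia, Khalida, Nabil.
Dalia is living and takes 1/12.
Khalida predeceased; the 1/12 allotted to Khalida's branch passes to Khalida's issue by representation.
The 1/12 is divided into 2 equal shares of 1/24 among Bashir, Ibtisam.
Bashir is living and takes 1/24.
Ibtisam is living and takes 1/24.
Nabil is living and takes 1/12.
Tariq is living and takes 1/4.

Bashir 1/24; Dalia 1/12; Hanan 1/16; Ibtisam 1/24; Maysoon 1/16; Nabil 1/12; Rashida 1/16; Samir 1/4; Tariq 1/4; Umar 1/16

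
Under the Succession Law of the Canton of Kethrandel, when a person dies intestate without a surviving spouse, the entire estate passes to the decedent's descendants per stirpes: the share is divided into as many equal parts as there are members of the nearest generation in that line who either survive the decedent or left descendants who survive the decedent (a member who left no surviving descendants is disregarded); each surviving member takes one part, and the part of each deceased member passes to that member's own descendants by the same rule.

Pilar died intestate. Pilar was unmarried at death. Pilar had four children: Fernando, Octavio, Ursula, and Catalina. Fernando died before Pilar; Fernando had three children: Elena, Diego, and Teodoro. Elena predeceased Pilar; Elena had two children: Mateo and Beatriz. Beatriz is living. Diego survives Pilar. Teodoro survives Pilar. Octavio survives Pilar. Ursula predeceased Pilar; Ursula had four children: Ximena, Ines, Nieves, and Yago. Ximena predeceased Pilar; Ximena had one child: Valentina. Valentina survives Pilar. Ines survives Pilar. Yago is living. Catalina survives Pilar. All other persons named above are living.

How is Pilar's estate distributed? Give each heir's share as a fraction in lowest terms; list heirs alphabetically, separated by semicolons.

There is no surviving spouse, so the entire estate passes to Pilar's descendants per stirpes.
The estate is divided into 4 equal shares of 1/4 among Fernando, Octavio, Ursula, Catalina.
Fernando predeceased; the 1/4 allotted to Fernando's branch passes to Fernando's issue by representation.
The 1/4 is divided into 3 equal shares of 1/12 among Elena, Diego, Teodoro.
Elena predeceased; the 1/12 allotted to Elena's branch passes to Elena's issue by representation.
The 1/12 is divided into 2 equal shares of 1/24 among Mateo, Beatriz.
Mateo is living and takes 1/24.
Beatriz is living and takes 1/24.
Diego is living and takes 1/12.
Teodoro is living and takes 1/12.
Octavio is living and takes 1/4.
Ursula predeceased; the 1/4 allotted to Ursula's branch passes to Ursula's issue by representation.
The 1/4 is divided into 4 equal shares of 1/16 among Ximena, Ines, Nieves, Yago.
Ximena predeceased; the 1/16 allotted to Ximena's branch passes to Ximena's issue by representation.
Valentina is the sole taker at this level and receives the full 1/16.
Ines is living and takes 1/16.
Nieves is living and takes 1/16.
Yago is living and takes 1/16.
Catalina is living and takes 1/4.

Beatriz 1/24; Catalina 1/4; Diego 1/12; Ines 1/16; Mateo 1/24; Nieves 1/16; Octavio 1/4; Teodoro 1/12; Valentina 1/16; Yago 1/16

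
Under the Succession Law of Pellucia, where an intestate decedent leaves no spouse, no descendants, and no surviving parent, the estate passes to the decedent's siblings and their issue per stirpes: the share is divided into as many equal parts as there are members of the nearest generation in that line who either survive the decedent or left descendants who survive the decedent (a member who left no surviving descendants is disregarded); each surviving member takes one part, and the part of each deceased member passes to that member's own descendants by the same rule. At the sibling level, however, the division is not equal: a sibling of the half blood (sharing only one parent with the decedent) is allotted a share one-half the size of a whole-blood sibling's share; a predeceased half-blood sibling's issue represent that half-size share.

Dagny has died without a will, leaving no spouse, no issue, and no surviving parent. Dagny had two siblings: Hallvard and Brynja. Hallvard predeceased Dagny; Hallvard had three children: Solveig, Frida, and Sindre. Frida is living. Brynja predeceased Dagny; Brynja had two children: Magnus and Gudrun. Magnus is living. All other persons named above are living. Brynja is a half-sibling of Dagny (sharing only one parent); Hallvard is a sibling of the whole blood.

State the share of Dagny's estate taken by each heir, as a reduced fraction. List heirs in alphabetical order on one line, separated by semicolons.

No spouse, descendants, or parent survives, so the estate passes to Dagny's siblings per stirpes.
Half-blood siblings count for one-half the weight of whole-blood siblings at the initial division.
Dividing 1 in proportion to weights (total weight 3/2): Hallvard (weight 1) → 2/3; Brynja (weight 1/2) → 1/3.
Hallvard predeceased; the 2/3 allotted to Hallvard's branch passes to Hallvard's issue by representation.
The 2/3 is divided into 3 equal shares of 2/9 among Solveig, Frida, Sindre.
Solveig is living and takes 2/9.
Frida is living and takes 2/9.
Sindre is living and takes 2/9.
Brynja predeceased; the 1/3 allotted to Brynja's branch passes to Brynja's issue by representation.
The 1/3 is divided into 2 equal shares of 1/6 among Magnus, Gudrun.
Magnus is living and takes 1/6.
Gudrun is living and takes 1/6.

Frida 2/9; Gudrun 1/6; Magnus 1/6; Sindre 2/9; Solveig 2/9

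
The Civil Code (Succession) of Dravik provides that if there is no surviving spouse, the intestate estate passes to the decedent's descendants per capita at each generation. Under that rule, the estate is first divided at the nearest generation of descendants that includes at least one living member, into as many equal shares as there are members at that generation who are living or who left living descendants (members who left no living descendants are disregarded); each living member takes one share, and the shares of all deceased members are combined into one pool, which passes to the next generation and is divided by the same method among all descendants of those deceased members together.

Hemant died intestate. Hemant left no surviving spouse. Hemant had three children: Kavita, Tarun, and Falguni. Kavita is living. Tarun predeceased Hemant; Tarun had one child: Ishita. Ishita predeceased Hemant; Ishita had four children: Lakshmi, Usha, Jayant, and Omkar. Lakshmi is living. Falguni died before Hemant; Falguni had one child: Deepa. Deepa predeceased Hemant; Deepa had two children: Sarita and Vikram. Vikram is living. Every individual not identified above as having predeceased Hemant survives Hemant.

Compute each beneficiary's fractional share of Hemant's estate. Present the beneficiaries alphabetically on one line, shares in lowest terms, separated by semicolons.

Jayant 1/9; Kavita 1/3; Lakshmi 1/9; Omkar 1/9; Sarita 1/9; Usha 1/9; Vikram 1/9

There is no surviving spouse, so the entire estate passes to Hemant's descendants per capita at each generation.
At generation 1 (Kavita, Tarun, Falguni) there are 3 shares of (1)/3 = 1/3 each.
Living: Kavita — each takes 1/3.
Deceased: Tarun and Falguni. Their combined 2/3 is pooled and carried to generation 2.
At generation 2 (Ishita, Deepa) there are 2 shares of (2/3)/2 = 1/3 each.
Deceased: Ishita and Deepa. Their combined 2/3 is pooled and carried to generation 3.
At generation 3 (Lakshmi, Usha, Jayant, Omkar, Sarita, Vikram) there are 6 shares of (2/3)/6 = 1/9 each.
Living: Lakshmi, Usha, Jayant, Omkar, Sarita, and Vikram — each takes 1/9.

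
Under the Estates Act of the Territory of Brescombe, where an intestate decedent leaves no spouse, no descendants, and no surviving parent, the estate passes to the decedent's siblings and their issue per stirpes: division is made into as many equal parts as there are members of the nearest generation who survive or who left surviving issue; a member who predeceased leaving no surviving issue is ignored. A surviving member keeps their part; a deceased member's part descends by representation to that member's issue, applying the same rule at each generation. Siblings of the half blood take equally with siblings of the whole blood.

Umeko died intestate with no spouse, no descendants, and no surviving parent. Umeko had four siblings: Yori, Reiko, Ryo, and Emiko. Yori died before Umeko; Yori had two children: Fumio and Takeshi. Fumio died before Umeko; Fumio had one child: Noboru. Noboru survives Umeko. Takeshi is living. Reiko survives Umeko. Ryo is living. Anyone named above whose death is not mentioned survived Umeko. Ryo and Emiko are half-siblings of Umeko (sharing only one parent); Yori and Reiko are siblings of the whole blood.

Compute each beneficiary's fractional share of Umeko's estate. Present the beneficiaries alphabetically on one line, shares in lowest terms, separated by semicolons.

Emiko 1/4; Noboru 1/8; Reiko 1/4; Ryo 1/4; Takeshi 1/8

No spouse, descendants, or parent survives, so the estate passes to Umeko's siblings per stirpes.
Half-blood and whole-blood siblings take equally under the stated rule.
The estate is divided into 4 equal shares of 1/4 among Yori, Reiko, Ryo, Emiko.
Yori predeceased; the 1/4 allotted to Yori's branch passes to Yori's issue by representation.
The 1/4 is divided into 2 equal shares of 1/8 among Fumio, Takeshi.
Fumio predeceased; the 1/8 allotted to Fumio's branch passes to Fumio's issue by representation.
Noboru is the sole taker at this level and receives the full 1/8.
Takeshi is living and takes 1/8.
Reiko is living and takes 1/4.
Ryo is living and takes 1/4.
Emiko is living and takes 1/4.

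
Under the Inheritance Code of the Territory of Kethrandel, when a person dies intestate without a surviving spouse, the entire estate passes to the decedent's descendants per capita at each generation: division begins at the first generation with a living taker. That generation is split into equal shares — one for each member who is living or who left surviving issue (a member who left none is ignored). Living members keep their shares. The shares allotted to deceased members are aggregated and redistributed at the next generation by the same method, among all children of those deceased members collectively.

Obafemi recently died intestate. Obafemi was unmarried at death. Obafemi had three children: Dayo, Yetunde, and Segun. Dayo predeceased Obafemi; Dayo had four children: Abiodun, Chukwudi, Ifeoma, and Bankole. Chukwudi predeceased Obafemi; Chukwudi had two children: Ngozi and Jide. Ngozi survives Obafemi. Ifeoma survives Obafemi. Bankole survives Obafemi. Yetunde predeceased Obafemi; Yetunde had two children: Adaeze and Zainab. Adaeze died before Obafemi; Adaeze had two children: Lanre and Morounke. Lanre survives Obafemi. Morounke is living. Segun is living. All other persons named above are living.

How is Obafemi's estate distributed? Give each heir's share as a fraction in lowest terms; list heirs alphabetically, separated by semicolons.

There is no surviving spouse, so the entire estate passes to Obafemi's descendants per capita at each generation.
At generation 1 (Dayo, Yetunde, Segun) there are 3 shares of (1)/3 = 1/3 each.
Living: Segun — each takes 1/3.
Deceased: Dayo and Yetunde. Their combined 2/3 is pooled and carried to generation 2.
At generation 2 (Abiodun, Chukwudi, Ifeoma, Bankole, Adaeze, Zainab) there are 6 shares of (2/3)/6 = 1/9 each.
Living: Abiodun, Ifeoma, Bankole, and Zainab — each takes 1/9.
Deceased: Chukwudi and Adaeze. Their combined 2/9 is pooled and carried to generation 3.
At generation 3 (Ngozi, Jide, Lanre, Morounke) there are 4 shares of (2/9)/4 = 1/18 each.
Living: Ngozi, Jide, Lanre, and Morounke — each takes 1/18.

Abiodun 1/9; Bankole 1/9; Ifeoma 1/9; Jide 1/18; Lanre 1/18; Morounke 1/18; Ngozi 1/18; Segun 1/3; Zainab 1/9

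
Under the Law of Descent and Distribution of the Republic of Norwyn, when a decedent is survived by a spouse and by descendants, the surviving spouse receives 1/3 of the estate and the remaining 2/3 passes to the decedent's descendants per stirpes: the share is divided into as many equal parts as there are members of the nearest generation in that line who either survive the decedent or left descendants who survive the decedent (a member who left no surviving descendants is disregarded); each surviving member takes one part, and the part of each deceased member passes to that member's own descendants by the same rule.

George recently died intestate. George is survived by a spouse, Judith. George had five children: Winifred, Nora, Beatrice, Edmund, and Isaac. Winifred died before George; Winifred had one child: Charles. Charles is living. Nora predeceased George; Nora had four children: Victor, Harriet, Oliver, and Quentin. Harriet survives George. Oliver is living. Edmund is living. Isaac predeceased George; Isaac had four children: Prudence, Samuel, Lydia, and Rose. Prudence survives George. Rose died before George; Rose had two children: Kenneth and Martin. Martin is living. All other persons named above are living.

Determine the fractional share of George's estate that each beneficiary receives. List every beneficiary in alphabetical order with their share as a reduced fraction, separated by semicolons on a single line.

Beatrice 2/15; Charles 2/15; Edmund 2/15; Harriet 1/30; Judith 1/3; Kenneth 1/60; Lydia 1/30; Martin 1/60; Oliver 1/30; Prudence 1/30; Quentin 1/30; Samuel 1/30; Victor 1/30

Judith, as surviving spouse, takes 1/3.
The remaining 2/3 passes to George's descendants per stirpes.
The 2/3 is divided into 5 equal shares of 2/15 among Winifred, Nora, Beatrice, Edmund, Isaac.
Winifred predeceased; the 2/15 allotted to Winifred's branch passes to Winifred's issue by representation.
Charles is the sole taker at this level and receives the full 2/15.
Nora predeceased; the 2/15 allotted to Nora's branch passes to Nora's issue by representation.
The 2/15 is divided into 4 equal shares of 1/30 among Victor, Harriet, Oliver, Quentin.
Victor is living and takes 1/30.
Harriet is living and takes 1/30.
Oliver is living and takes 1/30.
Quentin is living and takes 1/30.
Beatrice is living and takes 2/15.
Edmund is living and takes 2/15.
Isaac predeceased; the 2/15 allotted to Isaac's branch passes to Isaac's issue by representation.
The 2/15 is divided into 4 equal shares of 1/30 among Prudence, Samuel, Lydia, Rose.
Prudence is living and takes 1/30.
Samuel is living and takes 1/30.
Lydia is living and takes 1/30.
Rose predeceased; the 1/30 allotted to Rose's branch passes to Rose's issue by representation.
The 1/30 is divided into 2 equal shares of 1/60 among Kenneth, Martin.
Kenneth is living and takes 1/60.
Martin is living and takes 1/60.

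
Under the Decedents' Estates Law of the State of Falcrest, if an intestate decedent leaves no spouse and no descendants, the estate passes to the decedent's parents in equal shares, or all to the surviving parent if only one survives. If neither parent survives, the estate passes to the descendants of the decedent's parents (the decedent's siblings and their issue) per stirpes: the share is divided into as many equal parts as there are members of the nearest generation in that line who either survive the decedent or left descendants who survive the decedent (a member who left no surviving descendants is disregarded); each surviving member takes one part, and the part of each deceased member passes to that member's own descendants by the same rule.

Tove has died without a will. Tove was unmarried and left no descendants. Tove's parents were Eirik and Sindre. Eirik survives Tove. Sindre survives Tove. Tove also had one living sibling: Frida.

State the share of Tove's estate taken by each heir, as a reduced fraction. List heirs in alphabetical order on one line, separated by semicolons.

Eirik 1/2; Sindre 1/2

Both parents survive, so Eirik and Sindre each take 1/2. The siblings take nothing because a surviving parent has priority.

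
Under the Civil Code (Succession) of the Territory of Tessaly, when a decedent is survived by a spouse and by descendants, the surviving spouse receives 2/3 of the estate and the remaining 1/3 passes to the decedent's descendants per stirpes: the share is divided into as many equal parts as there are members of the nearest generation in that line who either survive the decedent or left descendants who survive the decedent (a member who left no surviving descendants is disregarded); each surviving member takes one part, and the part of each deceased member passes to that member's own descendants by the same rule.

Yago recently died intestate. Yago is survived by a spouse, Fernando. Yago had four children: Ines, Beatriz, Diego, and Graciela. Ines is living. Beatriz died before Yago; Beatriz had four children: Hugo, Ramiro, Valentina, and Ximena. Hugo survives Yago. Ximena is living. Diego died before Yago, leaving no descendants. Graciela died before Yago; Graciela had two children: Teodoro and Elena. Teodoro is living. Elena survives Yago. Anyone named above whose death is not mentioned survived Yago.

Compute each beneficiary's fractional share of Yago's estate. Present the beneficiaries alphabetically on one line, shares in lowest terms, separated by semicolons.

Elena 1/18; Fernando 2/3; Hugo 1/36; Ines 1/9; Ramiro 1/36; Teodoro 1/18; Valentina 1/36; Ximena 1/36

Fernando, as surviving spouse, takes 2/3.
The remaining 1/3 passes to Yago's descendants per stirpes.
Diego left no surviving issue, so that branch lapses and is disregarded.
The 1/3 is divided into 3 equal shares of 1/9 among Ines, Beatriz, Graciela.
Ines is living and takes 1/9.
Beatriz predeceased; the 1/9 allotted to Beatriz's branch passes to Beatriz's issue by representation.
The 1/9 is divided into 4 equal shares of 1/36 among Hugo, Ramiro, Valentina, Ximena.
Hugo is living and takes 1/36.
Ramiro is living and takes 1/36.
Valentina is living and takes 1/36.
Ximena is living and takes 1/36.
Graciela predeceased; the 1/9 allotted to Graciela's branch passes to Graciela's issue by representation.
The 1/9 is divided into 2 equal shares of 1/18 among Teodoro, Elena.
Teodoro is living and takes 1/18.
Elena is living and takes 1/18.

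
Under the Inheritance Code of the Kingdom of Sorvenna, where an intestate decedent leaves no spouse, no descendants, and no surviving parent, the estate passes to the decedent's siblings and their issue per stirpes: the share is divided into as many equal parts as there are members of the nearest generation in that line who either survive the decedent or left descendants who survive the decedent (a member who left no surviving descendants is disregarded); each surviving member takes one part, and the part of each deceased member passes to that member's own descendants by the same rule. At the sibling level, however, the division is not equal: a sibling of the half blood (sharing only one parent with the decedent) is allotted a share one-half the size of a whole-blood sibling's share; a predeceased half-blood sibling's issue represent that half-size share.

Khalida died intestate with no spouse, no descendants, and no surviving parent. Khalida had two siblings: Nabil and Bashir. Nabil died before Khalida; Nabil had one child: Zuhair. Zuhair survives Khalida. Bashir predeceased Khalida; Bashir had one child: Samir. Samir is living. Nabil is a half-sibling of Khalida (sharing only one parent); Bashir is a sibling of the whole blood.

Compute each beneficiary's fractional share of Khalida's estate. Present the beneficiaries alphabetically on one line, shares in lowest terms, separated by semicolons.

Samir 2/3; Zuhair 1/3

No spouse, descendants, or parent survives, so the estate passes to Khalida's siblings per stirpes.
Half-blood siblings count for one-half the weight of whole-blood siblings at the initial division.
Dividing 1 in proportion to weights (total weight 3/2): Nabil (weight 1/2) → 1/3; Bashir (weight 1) → 2/3.
Nabil predeceased; the 1/3 allotted to Nabil's branch passes to Nabil's issue by representation.
Zuhair is the sole taker at this level and receives the full 1/3.
Bashir predeceased; the 2/3 allotted to Bashir's branch passes to Bashir's issue by representation.
Samir is the sole taker at this level and receives the full 2/3.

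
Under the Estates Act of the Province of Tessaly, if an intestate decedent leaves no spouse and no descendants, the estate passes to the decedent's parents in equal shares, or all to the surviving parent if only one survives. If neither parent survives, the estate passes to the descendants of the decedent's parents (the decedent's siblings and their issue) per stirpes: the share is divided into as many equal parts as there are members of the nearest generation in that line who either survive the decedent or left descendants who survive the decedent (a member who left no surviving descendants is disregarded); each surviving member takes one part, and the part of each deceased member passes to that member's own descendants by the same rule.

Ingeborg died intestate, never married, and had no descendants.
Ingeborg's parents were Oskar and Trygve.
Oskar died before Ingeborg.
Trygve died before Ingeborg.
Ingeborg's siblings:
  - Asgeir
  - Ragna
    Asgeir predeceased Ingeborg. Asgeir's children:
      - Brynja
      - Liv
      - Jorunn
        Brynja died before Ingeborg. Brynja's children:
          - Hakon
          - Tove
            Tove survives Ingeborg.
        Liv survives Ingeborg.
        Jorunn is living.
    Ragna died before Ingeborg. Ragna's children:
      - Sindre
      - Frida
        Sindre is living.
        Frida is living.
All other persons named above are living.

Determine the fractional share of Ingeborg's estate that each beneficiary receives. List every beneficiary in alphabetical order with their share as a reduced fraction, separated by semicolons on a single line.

Neither parent survives and there are no descendants, so the estate passes to Ingeborg's siblings and their issue per stirpes.
The estate is divided into 2 equal shares of 1/2 among Asgeir, Ragna.
Asgeir predeceased; the 1/2 allotted to Asgeir's branch passes to Asgeir's issue by representation.
The 1/2 is divided into 3 equal shares of 1/6 among Brynja, Liv, Jorunn.
Brynja predeceased; the 1/6 allotted to Brynja's branch passes to Brynja's issue by representation.
The 1/6 is divided into 2 equal shares of 1/12 among Hakon, Tove.
Hakon is living and takes 1/12.
Tove is living and takes 1/12.
Liv is living and takes 1/6.
Jorunn is living and takes 1/6.
Ragna predeceased; the 1/2 allotted to Ragna's branch passes to Ragna's issue by representation.
The 1/2 is divided into 2 equal shares of 1/4 among Sindre, Frida.
Sindre is living and takes 1/4.
Frida is living and takes 1/4.

Frida 1/4; Hakon 1/12; Jorunn 1/6; Liv 1/6; Sindre 1/4; Tove 1/12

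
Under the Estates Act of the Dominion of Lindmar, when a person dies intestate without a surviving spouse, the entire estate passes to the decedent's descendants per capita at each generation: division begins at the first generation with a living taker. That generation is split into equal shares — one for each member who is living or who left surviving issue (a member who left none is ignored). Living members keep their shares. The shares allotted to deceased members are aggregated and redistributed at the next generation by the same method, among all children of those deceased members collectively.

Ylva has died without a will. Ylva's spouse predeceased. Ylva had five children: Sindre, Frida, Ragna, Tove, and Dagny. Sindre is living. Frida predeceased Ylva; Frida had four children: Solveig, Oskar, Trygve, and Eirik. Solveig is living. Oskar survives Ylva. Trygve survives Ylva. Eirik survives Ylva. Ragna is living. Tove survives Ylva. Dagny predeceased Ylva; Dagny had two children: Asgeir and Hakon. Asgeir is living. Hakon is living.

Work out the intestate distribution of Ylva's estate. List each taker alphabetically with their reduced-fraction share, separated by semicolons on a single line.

Asgeir 1/15; Eirik 1/15; Hakon 1/15; Oskar 1/15; Ragna 1/5; Sindre 1/5; Solveig 1/15; Tove 1/5; Trygve 1/15

There is no surviving spouse, so the entire estate passes to Ylva's descendants per capita at each generation.
At generation 1 (Sindre, Frida, Ragna, Tove, Dagny) there are 5 shares of (1)/5 = 1/5 each.
Living: Sindre, Ragna, and Tove — each takes 1/5.
Deceased: Frida and Dagny. Their combined 2/5 is pooled and carried to generation 2.
At generation 2 (Solveig, Oskar, Trygve, Eirik, Asgeir, Hakon) there are 6 shares of (2/5)/6 = 1/15 each.
Living: Solveig, Oskar, Trygve, Eirik, Asgeir, and Hakon — each takes 1/15.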